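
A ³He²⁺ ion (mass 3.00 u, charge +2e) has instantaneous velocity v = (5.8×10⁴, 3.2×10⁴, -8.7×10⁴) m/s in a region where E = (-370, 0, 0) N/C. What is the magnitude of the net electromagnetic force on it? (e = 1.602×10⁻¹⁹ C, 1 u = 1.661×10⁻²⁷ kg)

Only an electric field acts, so F = qE = (3.204×10⁻¹⁹ C)·(-370, 0, 0) = (-1.19×10⁻¹⁶, 0, 0) N.
|F| = 1.19×10⁻¹⁶ N.

|F| ≈ 1.19×10⁻¹⁶ N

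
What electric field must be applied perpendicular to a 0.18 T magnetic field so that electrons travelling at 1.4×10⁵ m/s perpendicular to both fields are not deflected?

For straight-line motion qE = qvB, so E = vB.
E = 1.4×10⁵ × 0.18 = 2.5×10⁴ V/m.

E = 2.5×10⁴ V/m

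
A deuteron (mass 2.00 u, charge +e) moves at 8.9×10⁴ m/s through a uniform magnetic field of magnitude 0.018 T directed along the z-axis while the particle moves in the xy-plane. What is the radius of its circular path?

r ≈ 0.10 m

The magnetic force provides the centripetal force: |q|vB = mv²/r.
r = mv/(|q|B) = (3.322×10⁻²⁷)(8.9×10⁴)/((1.602×10⁻¹⁹)(0.018)) ≈ 0.10 m.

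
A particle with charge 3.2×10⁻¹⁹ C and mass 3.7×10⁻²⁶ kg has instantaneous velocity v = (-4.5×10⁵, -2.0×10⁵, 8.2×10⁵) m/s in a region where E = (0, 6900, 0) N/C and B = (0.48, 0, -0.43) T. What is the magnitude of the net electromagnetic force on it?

|F| ≈ 7.80×10⁻¹⁴ N

v×B = (8.60×10⁴, 2.00×10⁵, 9.60×10⁴) N/C.
E + v×B = (8.60×10⁴, 2.07×10⁵, 9.60×10⁴) N/C.
F = q(E + v×B) = (3.2×10⁻¹⁹ C)·(8.60×10⁴, 2.07×10⁵, 9.60×10⁴) = (2.75×10⁻¹⁴, 6.62×10⁻¹⁴, 3.07×10⁻¹⁴) N.
|F| = 7.80×10⁻¹⁴ N.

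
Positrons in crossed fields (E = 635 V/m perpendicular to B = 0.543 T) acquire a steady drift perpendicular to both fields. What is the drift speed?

v_d ≈ 1170 m/s

The E×B drift speed is v_d = E/B.
v_d = 635/0.543 = 1170 m/s.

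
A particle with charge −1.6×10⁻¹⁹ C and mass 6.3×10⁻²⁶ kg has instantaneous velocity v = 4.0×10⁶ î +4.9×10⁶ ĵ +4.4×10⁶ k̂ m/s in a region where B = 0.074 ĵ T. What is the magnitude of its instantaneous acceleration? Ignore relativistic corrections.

v×B = (-3.26×10⁵, 0, 2.96×10⁵) N/C.
F = q v×B = (−1.6×10⁻¹⁹ C)·(-3.26×10⁵, 0, 2.96×10⁵) = (5.21×10⁻¹⁴, 0, -4.74×10⁻¹⁴) N.
|a| = |F|/m = 7.041×10⁻¹⁴/6.3×10⁻²⁶ ≈ 1.12×10¹² m/s².

|a| ≈ 1.12×10¹² m/s²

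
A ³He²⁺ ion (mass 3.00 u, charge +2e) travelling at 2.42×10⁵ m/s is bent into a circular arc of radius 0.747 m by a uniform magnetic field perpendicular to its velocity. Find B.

B ≈ 5.04×10⁻³ T

From |q|vB = mv²/r, B = mv/(|q|r).
B = (4.983×10⁻²⁷)(2.42×10⁵)/((3.204×10⁻¹⁹)(0.747)) ≈ 5.04×10⁻³ T.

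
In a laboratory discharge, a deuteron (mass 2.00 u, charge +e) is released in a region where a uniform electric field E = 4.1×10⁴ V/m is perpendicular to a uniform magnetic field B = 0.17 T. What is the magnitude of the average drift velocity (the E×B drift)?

v_d ≈ 2.4×10⁵ m/s

The steady drift has the magnetic force balancing the electric force, so v_d = E/B.
v_d = 4.1×10⁴/0.17 = 2.4×10⁵ m/s.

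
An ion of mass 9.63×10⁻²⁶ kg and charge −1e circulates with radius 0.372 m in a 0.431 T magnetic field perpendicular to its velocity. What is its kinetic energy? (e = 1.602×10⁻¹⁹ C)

KE ≈ 2.14×10⁴ eV

v = |q|Br/m, then KE = ½mv² = (qBr)²/(2m).
v = (1.602×10⁻¹⁹)(0.431)(0.372)/9.63×10⁻²⁶ ≈ 2.667×10⁵ m/s.
KE = ½(9.63×10⁻²⁶)(2.667×10⁵)² ≈ 3.43×10⁻¹⁵ J = 2.14×10⁴ eV.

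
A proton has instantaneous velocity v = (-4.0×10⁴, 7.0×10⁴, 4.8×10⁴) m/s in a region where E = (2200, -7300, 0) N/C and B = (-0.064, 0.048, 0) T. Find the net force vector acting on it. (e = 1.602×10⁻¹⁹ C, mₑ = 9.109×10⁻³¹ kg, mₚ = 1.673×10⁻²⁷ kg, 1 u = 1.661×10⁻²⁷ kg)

v×B = (-2300, -3070, 2560) N/C.
E + v×B = (-104, -1.04×10⁴, 2560) N/C.
F = q(E + v×B) = (1.602×10⁻¹⁹ C)·(-104, -1.04×10⁴, 2560) = (-1.67×10⁻¹⁷, -1.66×10⁻¹⁵, 4.10×10⁻¹⁶) N.

F ≈ (-1.67×10⁻¹⁷, -1.66×10⁻¹⁵, 4.10×10⁻¹⁶) N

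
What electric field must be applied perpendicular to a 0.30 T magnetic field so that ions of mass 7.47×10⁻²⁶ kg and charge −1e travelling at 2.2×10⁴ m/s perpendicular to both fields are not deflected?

For straight-line motion qE = qvB, so E = vB.
E = 2.2×10⁴ × 0.30 = 6600 V/m.

E = 6600 V/m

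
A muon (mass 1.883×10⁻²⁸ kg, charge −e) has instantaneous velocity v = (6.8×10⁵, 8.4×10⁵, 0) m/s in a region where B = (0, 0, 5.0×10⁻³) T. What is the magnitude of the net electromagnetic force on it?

|F| ≈ 8.66×10⁻¹⁶ N

v×B = (4200, -3400, 0) N/C.
F = q v×B = (−1.602×10⁻¹⁹ C)·(4200, -3400, 0) = (-6.73×10⁻¹⁶, 5.45×10⁻¹⁶, 0) N.
|F| = 8.66×10⁻¹⁶ N.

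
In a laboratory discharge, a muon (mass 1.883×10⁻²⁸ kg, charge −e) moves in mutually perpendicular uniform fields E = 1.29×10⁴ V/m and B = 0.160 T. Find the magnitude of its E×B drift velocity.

v_d ≈ 8.06×10⁴ m/s

The E×B drift speed is v_d = E/B.
v_d = 1.29×10⁴/0.160 = 8.06×10⁴ m/s.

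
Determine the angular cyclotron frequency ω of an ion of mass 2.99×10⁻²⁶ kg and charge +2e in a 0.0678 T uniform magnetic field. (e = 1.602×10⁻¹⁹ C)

ω = |q|B/m.
ω = (3.204×10⁻¹⁹)(0.0678)/2.99×10⁻²⁶ ≈ 7.27×10⁵ rad/s.

ω ≈ 7.27×10⁵ rad/s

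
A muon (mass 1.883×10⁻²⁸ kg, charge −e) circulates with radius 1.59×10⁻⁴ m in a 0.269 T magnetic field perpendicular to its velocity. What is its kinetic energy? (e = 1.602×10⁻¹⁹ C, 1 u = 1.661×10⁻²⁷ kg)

KE ≈ 0.778 eV

v = |q|Br/m, then KE = ½mv² = (qBr)²/(2m).
v = (1.602×10⁻¹⁹)(0.269)(1.59×10⁻⁴)/1.883×10⁻²⁸ ≈ 3.639×10⁴ m/s.
KE = ½(1.883×10⁻²⁸)(3.639×10⁴)² ≈ 1.25×10⁻¹⁹ J = 0.778 eV.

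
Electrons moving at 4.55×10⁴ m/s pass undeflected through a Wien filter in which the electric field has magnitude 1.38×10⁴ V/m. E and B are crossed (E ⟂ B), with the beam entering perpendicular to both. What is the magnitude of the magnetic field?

B = 0.303 T

Balance of forces in the selector: qE = qvB ⇒ B = E/v.
B = 1.38×10⁴/4.55×10⁴ = 0.303 T.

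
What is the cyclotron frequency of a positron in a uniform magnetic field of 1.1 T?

f ≈ 3.1×10¹⁰ Hz

f = |q|B/(2πm).
f = (1.602×10⁻¹⁹)(1.1)/(2π·9.109×10⁻³¹) ≈ 3.1×10¹⁰ Hz.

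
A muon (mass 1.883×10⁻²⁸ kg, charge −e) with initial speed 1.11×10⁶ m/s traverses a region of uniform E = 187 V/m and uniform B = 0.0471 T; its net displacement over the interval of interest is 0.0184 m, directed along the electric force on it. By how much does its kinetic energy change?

The magnetic force is always ⟂ v and does no work; only the electric force changes KE.
ΔKE = F_E · d = |q|E d = (1.602×10⁻¹⁹)(187)(0.0184) ≈ 5.51×10⁻¹⁹ J.

ΔKE ≈ 5.51×10⁻¹⁹ J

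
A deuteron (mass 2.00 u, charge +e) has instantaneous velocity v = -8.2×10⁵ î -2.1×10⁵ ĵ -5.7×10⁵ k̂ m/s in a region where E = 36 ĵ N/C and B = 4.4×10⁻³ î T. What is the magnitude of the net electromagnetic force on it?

|F| ≈ 4.23×10⁻¹⁶ N

v×B = (0, -2510, 924) N/C.
E + v×B = (0, -2470, 924) N/C.
F = q(E + v×B) = (1.602×10⁻¹⁹ C)·(0, -2470, 924) = (0, -3.96×10⁻¹⁶, 1.48×10⁻¹⁶) N.
|F| = 4.23×10⁻¹⁶ N.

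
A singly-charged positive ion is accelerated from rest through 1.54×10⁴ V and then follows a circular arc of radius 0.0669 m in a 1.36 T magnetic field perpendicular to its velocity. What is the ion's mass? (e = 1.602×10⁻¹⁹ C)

m ≈ 4.31×10⁻²⁶ kg

Combine |q|V = ½mv² and r = mv/(|q|B): eliminate v to get m = qB²r²/(2V).
m = (1.602×10⁻¹⁹)(1.36)²(0.0669)²/(2·1.54×10⁴) ≈ 4.31×10⁻²⁶ kg.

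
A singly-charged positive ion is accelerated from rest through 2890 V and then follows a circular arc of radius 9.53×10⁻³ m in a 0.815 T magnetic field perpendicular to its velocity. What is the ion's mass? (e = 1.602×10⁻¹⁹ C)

Combine |q|V = ½mv² and r = mv/(|q|B): eliminate v to get m = qB²r²/(2V).
m = (1.602×10⁻¹⁹)(0.815)²(9.53×10⁻³)²/(2·2890) ≈ 1.67×10⁻²⁷ kg.

m ≈ 1.67×10⁻²⁷ kg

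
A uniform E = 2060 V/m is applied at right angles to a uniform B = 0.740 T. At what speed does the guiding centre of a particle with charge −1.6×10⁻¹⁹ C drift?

v_d ≈ 2780 m/s

In crossed fields the guiding centre drifts at v_d = |E×B|/B² = E/B, independent of charge and mass.
v_d = 2060/0.740 = 2780 m/s.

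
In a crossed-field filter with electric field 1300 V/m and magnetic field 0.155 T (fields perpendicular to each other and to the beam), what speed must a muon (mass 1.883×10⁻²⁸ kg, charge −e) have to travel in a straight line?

v = 8390 m/s

Zero net Lorentz force requires |qE| = |q v×B|, i.e. E = vB.
v = E/B = 1300/0.155 = 8390 m/s.
The result is independent of the particle's charge and mass.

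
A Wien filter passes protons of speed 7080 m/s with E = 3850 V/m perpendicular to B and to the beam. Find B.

Balance of forces in the selector: qE = qvB ⇒ B = E/v.
B = 3850/7080 = 0.544 T.

B = 0.544 T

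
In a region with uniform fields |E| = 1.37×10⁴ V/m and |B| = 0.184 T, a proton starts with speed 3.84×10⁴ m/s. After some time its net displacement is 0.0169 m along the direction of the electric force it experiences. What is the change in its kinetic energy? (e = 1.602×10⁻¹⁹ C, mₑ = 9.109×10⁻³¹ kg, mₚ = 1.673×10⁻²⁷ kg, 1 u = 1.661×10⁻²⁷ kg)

The magnetic force is always ⟂ v and does no work; only the electric force changes KE.
ΔKE = F_E · d = |q|E d = (1.602×10⁻¹⁹)(1.37×10⁴)(0.0169) ≈ 3.71×10⁻¹⁷ J.

ΔKE ≈ 3.71×10⁻¹⁷ J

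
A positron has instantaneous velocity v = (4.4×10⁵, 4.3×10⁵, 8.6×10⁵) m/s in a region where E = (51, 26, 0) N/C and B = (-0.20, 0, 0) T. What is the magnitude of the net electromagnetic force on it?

v×B = (0, -1.72×10⁵, 8.60×10⁴) N/C.
E + v×B = (51.0, -1.72×10⁵, 8.60×10⁴) N/C.
F = q(E + v×B) = (1.602×10⁻¹⁹ C)·(51.0, -1.72×10⁵, 8.60×10⁴) = (8.17×10⁻¹⁸, -2.76×10⁻¹⁴, 1.38×10⁻¹⁴) N.
|F| = 3.08×10⁻¹⁴ N.

|F| ≈ 3.08×10⁻¹⁴ N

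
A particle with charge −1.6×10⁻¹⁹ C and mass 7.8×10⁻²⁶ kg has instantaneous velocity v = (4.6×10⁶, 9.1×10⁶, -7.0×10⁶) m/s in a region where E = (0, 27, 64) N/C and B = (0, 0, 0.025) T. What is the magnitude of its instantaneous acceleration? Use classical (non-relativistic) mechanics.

|a| ≈ 5.23×10¹¹ m/s²

v×B = (2.28×10⁵, -1.15×10⁵, 0) N/C.
E + v×B = (2.28×10⁵, -1.15×10⁵, 64.0) N/C.
F = q(E + v×B) = (−1.6×10⁻¹⁹ C)·(2.28×10⁵, -1.15×10⁵, 64.0) = (-3.64×10⁻¹⁴, 1.84×10⁻¹⁴, -1.02×10⁻¹⁷) N.
|a| = |F|/m = 4.078×10⁻¹⁴/7.8×10⁻²⁶ ≈ 5.23×10¹¹ m/s².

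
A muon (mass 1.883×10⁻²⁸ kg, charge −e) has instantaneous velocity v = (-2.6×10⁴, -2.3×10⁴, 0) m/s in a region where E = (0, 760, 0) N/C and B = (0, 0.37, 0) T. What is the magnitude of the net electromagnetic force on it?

|F| ≈ 1.55×10⁻¹⁵ N

v×B = (0, 0, -9620) N/C.
E + v×B = (0, 760, -9620) N/C.
F = q(E + v×B) = (−1.602×10⁻¹⁹ C)·(0, 760, -9620) = (0, -1.22×10⁻¹⁶, 1.54×10⁻¹⁵) N.
|F| = 1.55×10⁻¹⁵ N.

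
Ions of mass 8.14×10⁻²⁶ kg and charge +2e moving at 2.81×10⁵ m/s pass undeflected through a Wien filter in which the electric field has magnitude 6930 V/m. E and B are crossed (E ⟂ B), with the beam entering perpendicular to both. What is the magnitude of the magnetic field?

Balance of forces in the selector: qE = qvB ⇒ B = E/v.
B = 6930/2.81×10⁵ = 0.0247 T.

B = 0.0247 T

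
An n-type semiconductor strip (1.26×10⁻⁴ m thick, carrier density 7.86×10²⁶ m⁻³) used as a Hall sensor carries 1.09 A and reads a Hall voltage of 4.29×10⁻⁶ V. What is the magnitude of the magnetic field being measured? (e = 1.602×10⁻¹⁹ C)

From V_H = IB/(n e t), B = V_H n e t / I.
B = (4.29×10⁻⁶)(7.86×10²⁶)(1.602×10⁻¹⁹)(1.26×10⁻⁴)/1.09 ≈ 0.0624 T.

B ≈ 0.0624 T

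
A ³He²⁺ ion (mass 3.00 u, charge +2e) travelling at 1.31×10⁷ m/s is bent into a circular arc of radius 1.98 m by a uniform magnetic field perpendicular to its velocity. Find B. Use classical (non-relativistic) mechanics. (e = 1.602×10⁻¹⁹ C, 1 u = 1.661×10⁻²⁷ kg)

B ≈ 0.103 T

From |q|vB = mv²/r, B = mv/(|q|r).
B = (4.983×10⁻²⁷)(1.31×10⁷)/((3.204×10⁻¹⁹)(1.98)) ≈ 0.103 T.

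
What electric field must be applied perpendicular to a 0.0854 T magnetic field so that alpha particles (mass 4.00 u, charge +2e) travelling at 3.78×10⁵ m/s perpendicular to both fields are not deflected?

E = 3.23×10⁴ V/m

For straight-line motion qE = qvB, so E = vB.
E = 3.78×10⁵ × 0.0854 = 3.23×10⁴ V/m.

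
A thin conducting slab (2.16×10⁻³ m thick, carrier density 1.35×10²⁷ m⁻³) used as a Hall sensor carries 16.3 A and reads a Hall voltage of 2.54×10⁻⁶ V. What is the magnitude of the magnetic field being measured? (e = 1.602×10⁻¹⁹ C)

From V_H = IB/(n e t), B = V_H n e t / I.
B = (2.54×10⁻⁶)(1.35×10²⁷)(1.602×10⁻¹⁹)(2.16×10⁻³)/16.3 ≈ 0.0728 T.

B ≈ 0.0728 T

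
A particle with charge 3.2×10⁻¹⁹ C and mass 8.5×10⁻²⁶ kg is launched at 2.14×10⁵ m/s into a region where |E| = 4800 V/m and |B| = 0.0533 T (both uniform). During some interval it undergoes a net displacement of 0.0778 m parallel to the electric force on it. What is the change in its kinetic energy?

The magnetic force is always ⟂ v and does no work; only the electric force changes KE.
ΔKE = F_E · d = |q|E d = (3.2×10⁻¹⁹)(4800)(0.0778) ≈ 1.20×10⁻¹⁶ J.

ΔKE ≈ 1.20×10⁻¹⁶ J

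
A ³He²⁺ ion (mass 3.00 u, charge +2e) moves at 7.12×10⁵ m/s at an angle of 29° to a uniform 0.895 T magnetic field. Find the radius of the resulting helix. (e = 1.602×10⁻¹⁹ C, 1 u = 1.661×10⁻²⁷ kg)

v⊥ = v sinθ = 7.12×10⁵·sin29° ≈ 3.452×10⁵ m/s.
r = m v⊥/(|q|B) = (4.983×10⁻²⁷)(3.452×10⁵)/((3.204×10⁻¹⁹)(0.895)) ≈ 6.00×10⁻³ m.

r ≈ 6.00×10⁻³ m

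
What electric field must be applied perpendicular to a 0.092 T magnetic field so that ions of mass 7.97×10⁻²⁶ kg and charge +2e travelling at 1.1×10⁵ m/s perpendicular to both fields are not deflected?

For straight-line motion qE = qvB, so E = vB.
E = 1.1×10⁵ × 0.092 = 1.0×10⁴ V/m.

E = 1.0×10⁴ V/m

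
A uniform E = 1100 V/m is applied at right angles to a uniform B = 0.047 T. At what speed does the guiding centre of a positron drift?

v_d ≈ 2.3×10⁴ m/s

The steady drift has the magnetic force balancing the electric force, so v_d = E/B.
v_d = 1100/0.047 = 2.3×10⁴ m/s.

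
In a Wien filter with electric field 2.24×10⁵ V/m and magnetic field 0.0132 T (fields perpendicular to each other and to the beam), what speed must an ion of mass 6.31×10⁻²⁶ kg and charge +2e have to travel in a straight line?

Zero net Lorentz force requires |qE| = |q v×B|, i.e. E = vB.
v = E/B = 2.24×10⁵/0.0132 = 1.70×10⁷ m/s.

v = 1.70×10⁷ m/s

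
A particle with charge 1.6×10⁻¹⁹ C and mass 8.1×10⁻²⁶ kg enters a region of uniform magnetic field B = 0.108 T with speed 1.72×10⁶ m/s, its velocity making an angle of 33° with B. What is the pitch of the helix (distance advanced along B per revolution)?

v∥ = v cosθ = 1.72×10⁶·cos33° ≈ 1.443×10⁶ m/s.
T = 2πm/(|q|B) = 2π(8.1×10⁻²⁶)/((1.6×10⁻¹⁹)(0.108)) ≈ 2.945×10⁻⁵ s.
pitch = v∥ T = (1.443×10⁶)(2.945×10⁻⁵) ≈ 42.5 m.

p ≈ 42.5 m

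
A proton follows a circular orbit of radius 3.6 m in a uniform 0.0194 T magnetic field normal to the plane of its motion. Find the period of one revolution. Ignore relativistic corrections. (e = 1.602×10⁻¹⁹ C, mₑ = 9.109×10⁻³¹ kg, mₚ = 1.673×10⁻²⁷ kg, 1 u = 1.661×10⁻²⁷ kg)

T ≈ 3.38×10⁻⁶ s

The cyclotron period depends only on m, q, B: T = 2πm/(|q|B).
T = 2π(1.673×10⁻²⁷)/((1.602×10⁻¹⁹)(0.0194)) ≈ 3.38×10⁻⁶ s.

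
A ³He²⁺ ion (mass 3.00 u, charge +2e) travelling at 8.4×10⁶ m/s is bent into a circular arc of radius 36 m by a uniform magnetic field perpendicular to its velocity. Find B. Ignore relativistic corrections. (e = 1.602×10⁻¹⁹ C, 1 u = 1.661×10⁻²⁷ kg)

From |q|vB = mv²/r, B = mv/(|q|r).
B = (4.983×10⁻²⁷)(8.4×10⁶)/((3.204×10⁻¹⁹)(36)) ≈ 3.6×10⁻³ T.

B ≈ 3.6×10⁻³ T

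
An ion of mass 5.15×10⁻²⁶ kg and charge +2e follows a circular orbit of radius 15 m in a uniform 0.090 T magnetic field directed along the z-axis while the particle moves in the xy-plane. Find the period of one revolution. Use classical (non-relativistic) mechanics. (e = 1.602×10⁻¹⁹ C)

The cyclotron period depends only on m, q, B: T = 2πm/(|q|B).
T = 2π(5.15×10⁻²⁶)/((3.204×10⁻¹⁹)(0.090)) ≈ 1.1×10⁻⁵ s.

T ≈ 1.1×10⁻⁵ s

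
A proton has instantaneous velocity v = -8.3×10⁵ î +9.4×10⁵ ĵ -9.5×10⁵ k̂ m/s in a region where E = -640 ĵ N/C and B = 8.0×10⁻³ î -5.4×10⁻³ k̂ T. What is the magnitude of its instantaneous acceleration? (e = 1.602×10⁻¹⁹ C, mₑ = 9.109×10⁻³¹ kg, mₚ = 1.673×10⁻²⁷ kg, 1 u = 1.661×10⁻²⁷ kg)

|a| ≈ 1.50×10¹² m/s²

v×B = (-5080, -1.21×10⁴, -7520) N/C.
E + v×B = (-5080, -1.27×10⁴, -7520) N/C.
F = q(E + v×B) = (1.602×10⁻¹⁹ C)·(-5080, -1.27×10⁴, -7520) = (-8.13×10⁻¹⁶, -2.04×10⁻¹⁵, -1.20×10⁻¹⁵) N.
|a| = |F|/m = 2.503×10⁻¹⁵/1.673×10⁻²⁷ ≈ 1.50×10¹² m/s².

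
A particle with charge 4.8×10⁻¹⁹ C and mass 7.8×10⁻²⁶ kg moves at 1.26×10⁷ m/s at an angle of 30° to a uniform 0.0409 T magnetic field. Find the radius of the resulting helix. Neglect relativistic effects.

v⊥ = v sinθ = 1.26×10⁷·sin30° ≈ 6.300×10⁶ m/s.
r = m v⊥/(|q|B) = (7.8×10⁻²⁶)(6.300×10⁶)/((4.8×10⁻¹⁹)(0.0409)) ≈ 25.0 m.

r ≈ 25.0 m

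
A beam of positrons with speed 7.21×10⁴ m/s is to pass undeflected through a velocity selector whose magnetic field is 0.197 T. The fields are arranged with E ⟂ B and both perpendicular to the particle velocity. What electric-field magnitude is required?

E = 1.42×10⁴ V/m

For straight-line motion qE = qvB, so E = vB.
E = 7.21×10⁴ × 0.197 = 1.42×10⁴ V/m.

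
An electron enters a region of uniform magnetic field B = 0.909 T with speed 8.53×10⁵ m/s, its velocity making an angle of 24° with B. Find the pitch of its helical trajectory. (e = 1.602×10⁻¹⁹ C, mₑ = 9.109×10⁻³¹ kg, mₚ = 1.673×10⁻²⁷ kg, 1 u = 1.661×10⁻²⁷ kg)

p ≈ 3.06×10⁻⁵ m

v∥ = v cosθ = 8.53×10⁵·cos24° ≈ 7.793×10⁵ m/s.
T = 2πm/(|q|B) = 2π(9.109×10⁻³¹)/((1.602×10⁻¹⁹)(0.909)) ≈ 3.930×10⁻¹¹ s.
pitch = v∥ T = (7.793×10⁵)(3.930×10⁻¹¹) ≈ 3.06×10⁻⁵ m.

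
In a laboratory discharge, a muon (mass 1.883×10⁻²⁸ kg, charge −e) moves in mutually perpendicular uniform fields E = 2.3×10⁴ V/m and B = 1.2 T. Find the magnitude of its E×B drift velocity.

In crossed fields the guiding centre drifts at v_d = |E×B|/B² = E/B, independent of charge and mass.
v_d = 2.3×10⁴/1.2 = 1.9×10⁴ m/s.

v_d ≈ 1.9×10⁴ m/s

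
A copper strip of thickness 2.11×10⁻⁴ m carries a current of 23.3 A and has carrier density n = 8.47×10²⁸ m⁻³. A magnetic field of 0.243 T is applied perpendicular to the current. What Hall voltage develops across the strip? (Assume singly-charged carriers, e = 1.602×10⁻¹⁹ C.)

V_H ≈ 1.98×10⁻⁶ V

V_H = IB/(n e t).
V_H = (23.3)(0.243)/((8.47×10²⁸)(1.602×10⁻¹⁹)(2.11×10⁻⁴)) ≈ 1.98×10⁻⁶ V.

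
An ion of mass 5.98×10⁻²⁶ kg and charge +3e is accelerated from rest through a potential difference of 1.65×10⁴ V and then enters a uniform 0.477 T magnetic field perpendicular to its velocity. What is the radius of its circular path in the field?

Acceleration: |q|V = ½mv² ⇒ v = √(2|q|V/m) = √(2·4.806×10⁻¹⁹·1.65×10⁴/5.98×10⁻²⁶) ≈ 5.150×10⁵ m/s.
In the field: r = mv/(|q|B) = (5.98×10⁻²⁶)(5.150×10⁵)/((4.806×10⁻¹⁹)(0.477)) ≈ 0.134 m.

r ≈ 0.134 m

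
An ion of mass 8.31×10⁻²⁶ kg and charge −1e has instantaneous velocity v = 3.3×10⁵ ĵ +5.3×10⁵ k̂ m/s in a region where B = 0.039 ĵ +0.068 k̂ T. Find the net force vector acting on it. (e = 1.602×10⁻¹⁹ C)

F ≈ (-2.84×10⁻¹⁶, 0, 0) N

v×B = (1770, 0, 0) N/C.
F = q v×B = (−1.602×10⁻¹⁹ C)·(1770, 0, 0) = (-2.84×10⁻¹⁶, 0, 0) N.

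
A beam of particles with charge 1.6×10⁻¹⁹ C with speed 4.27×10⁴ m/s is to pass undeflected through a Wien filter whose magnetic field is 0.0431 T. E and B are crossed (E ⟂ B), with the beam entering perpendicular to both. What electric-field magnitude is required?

For straight-line motion qE = qvB, so E = vB.
E = 4.27×10⁴ × 0.0431 = 1840 V/m.

E = 1840 V/m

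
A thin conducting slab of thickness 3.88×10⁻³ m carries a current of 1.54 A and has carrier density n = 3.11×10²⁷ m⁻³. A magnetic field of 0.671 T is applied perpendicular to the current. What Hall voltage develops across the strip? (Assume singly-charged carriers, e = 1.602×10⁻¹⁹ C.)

V_H = IB/(n e t).
V_H = (1.54)(0.671)/((3.11×10²⁷)(1.602×10⁻¹⁹)(3.88×10⁻³)) ≈ 5.35×10⁻⁷ V.

V_H ≈ 5.35×10⁻⁷ V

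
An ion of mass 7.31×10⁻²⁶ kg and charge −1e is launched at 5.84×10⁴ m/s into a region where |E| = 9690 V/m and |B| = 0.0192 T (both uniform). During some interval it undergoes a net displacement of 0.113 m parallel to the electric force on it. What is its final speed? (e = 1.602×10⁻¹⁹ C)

B does no work; ΔKE = |q|E d.
½mv_f² = ½mv₀² + |q|Ed = ½(7.31×10⁻²⁶)(5.84×10⁴)² + (1.602×10⁻¹⁹)(9690)(0.113) ≈ 1.247×10⁻¹⁶ J + 1.754×10⁻¹⁶ J ≈ 3.001×10⁻¹⁶ J.
v_f = √(2·3.001×10⁻¹⁶/7.31×10⁻²⁶) ≈ 9.06×10⁴ m/s.

v_f ≈ 9.06×10⁴ m/s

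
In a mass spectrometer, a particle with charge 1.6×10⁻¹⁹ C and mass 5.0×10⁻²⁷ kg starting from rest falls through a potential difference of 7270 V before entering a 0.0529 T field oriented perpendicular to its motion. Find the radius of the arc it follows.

r ≈ 0.403 m

Acceleration: |q|V = ½mv² ⇒ v = √(2|q|V/m) = √(2·1.6×10⁻¹⁹·7270/5.0×10⁻²⁷) ≈ 6.821×10⁵ m/s.
In the field: r = mv/(|q|B) = (5.0×10⁻²⁷)(6.821×10⁵)/((1.6×10⁻¹⁹)(0.0529)) ≈ 0.403 m.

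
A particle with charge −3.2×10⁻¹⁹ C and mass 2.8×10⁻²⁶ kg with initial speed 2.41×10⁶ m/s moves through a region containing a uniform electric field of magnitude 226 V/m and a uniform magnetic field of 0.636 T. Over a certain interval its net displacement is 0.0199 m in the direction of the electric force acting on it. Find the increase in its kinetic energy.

The magnetic force is always ⟂ v and does no work; only the electric force changes KE.
ΔKE = F_E · d = |q|E d = (3.2×10⁻¹⁹)(226)(0.0199) ≈ 1.44×10⁻¹⁸ J.

ΔKE ≈ 1.44×10⁻¹⁸ J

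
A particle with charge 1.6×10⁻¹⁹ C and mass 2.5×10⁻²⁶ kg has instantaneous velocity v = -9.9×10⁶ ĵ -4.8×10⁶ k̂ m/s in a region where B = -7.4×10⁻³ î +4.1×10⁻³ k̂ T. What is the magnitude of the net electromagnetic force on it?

|F| ≈ 1.46×10⁻¹⁴ N

v×B = (-4.06×10⁴, 3.55×10⁴, -7.33×10⁴) N/C.
F = q v×B = (1.6×10⁻¹⁹ C)·(-4.06×10⁴, 3.55×10⁴, -7.33×10⁴) = (-6.49×10⁻¹⁵, 5.68×10⁻¹⁵, -1.17×10⁻¹⁴) N.
|F| = 1.46×10⁻¹⁴ N.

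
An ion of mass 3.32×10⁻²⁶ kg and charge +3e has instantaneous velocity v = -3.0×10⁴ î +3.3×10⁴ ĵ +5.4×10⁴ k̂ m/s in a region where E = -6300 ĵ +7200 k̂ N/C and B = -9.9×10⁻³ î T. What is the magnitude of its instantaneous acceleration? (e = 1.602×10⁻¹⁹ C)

v×B = (0, -535, 327) N/C.
E + v×B = (0, -6830, 7530) N/C.
F = q(E + v×B) = (4.806×10⁻¹⁹ C)·(0, -6830, 7530) = (0, -3.28×10⁻¹⁵, 3.62×10⁻¹⁵) N.
|a| = |F|/m = 4.886×10⁻¹⁵/3.32×10⁻²⁶ ≈ 1.47×10¹¹ m/s².

|a| ≈ 1.47×10¹¹ m/s²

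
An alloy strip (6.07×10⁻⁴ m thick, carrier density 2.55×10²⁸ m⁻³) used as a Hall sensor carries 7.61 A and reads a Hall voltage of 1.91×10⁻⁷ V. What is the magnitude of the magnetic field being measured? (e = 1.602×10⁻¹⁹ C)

B ≈ 0.0622 T

From V_H = IB/(n e t), B = V_H n e t / I.
B = (1.91×10⁻⁷)(2.55×10²⁸)(1.602×10⁻¹⁹)(6.07×10⁻⁴)/7.61 ≈ 0.0622 T.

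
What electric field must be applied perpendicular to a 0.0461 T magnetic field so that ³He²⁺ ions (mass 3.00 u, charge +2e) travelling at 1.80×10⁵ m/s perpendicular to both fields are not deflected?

E = 8300 V/m

For straight-line motion qE = qvB, so E = vB.
E = 1.80×10⁵ × 0.0461 = 8300 V/m.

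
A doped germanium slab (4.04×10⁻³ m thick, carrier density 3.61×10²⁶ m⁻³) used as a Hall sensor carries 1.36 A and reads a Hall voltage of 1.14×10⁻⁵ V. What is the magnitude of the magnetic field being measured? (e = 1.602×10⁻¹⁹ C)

B ≈ 1.96 T

From V_H = IB/(n e t), B = V_H n e t / I.
B = (1.14×10⁻⁵)(3.61×10²⁶)(1.602×10⁻¹⁹)(4.04×10⁻³)/1.36 ≈ 1.96 T.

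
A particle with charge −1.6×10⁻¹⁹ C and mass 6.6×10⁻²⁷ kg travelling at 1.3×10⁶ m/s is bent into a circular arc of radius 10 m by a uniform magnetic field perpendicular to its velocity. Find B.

From |q|vB = mv²/r, B = mv/(|q|r).
B = (6.6×10⁻²⁷)(1.3×10⁶)/((1.6×10⁻¹⁹)(10)) ≈ 5.4×10⁻³ T.

B ≈ 5.4×10⁻³ T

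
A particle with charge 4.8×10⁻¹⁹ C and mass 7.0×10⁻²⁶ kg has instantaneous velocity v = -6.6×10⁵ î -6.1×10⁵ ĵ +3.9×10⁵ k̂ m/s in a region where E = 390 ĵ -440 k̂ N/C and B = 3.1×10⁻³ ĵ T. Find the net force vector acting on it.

F ≈ (-5.80×10⁻¹⁶, 1.87×10⁻¹⁶, -1.19×10⁻¹⁵) N

v×B = (-1210, 0, -2050) N/C.
E + v×B = (-1210, 390, -2490) N/C.
F = q(E + v×B) = (4.8×10⁻¹⁹ C)·(-1210, 390, -2490) = (-5.80×10⁻¹⁶, 1.87×10⁻¹⁶, -1.19×10⁻¹⁵) N.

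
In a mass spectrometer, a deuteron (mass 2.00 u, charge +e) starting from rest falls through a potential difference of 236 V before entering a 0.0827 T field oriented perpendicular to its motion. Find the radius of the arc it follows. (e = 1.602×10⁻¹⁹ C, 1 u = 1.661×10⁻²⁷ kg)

Acceleration: |q|V = ½mv² ⇒ v = √(2|q|V/m) = √(2·1.602×10⁻¹⁹·236/3.322×10⁻²⁷) ≈ 1.509×10⁵ m/s.
In the field: r = mv/(|q|B) = (3.322×10⁻²⁷)(1.509×10⁵)/((1.602×10⁻¹⁹)(0.0827)) ≈ 0.0378 m.

r ≈ 0.0378 m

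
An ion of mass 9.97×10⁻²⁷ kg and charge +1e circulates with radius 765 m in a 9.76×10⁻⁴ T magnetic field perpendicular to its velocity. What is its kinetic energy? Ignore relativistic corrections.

KE ≈ 7.18×10⁻¹³ J

v = |q|Br/m, then KE = ½mv² = (qBr)²/(2m).
v = (1.602×10⁻¹⁹)(9.76×10⁻⁴)(765)/9.97×10⁻²⁷ ≈ 1.200×10⁷ m/s.
KE = ½(9.97×10⁻²⁷)(1.200×10⁷)² ≈ 7.18×10⁻¹³ J.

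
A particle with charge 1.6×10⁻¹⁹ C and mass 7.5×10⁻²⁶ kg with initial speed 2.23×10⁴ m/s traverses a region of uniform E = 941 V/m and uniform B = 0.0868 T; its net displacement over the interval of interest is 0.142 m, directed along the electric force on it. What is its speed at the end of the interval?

v_f ≈ 3.27×10⁴ m/s

B does no work; ΔKE = |q|E d.
½mv_f² = ½mv₀² + |q|Ed = ½(7.5×10⁻²⁶)(2.23×10⁴)² + (1.6×10⁻¹⁹)(941)(0.142) ≈ 1.865×10⁻¹⁷ J + 2.138×10⁻¹⁷ J ≈ 4.003×10⁻¹⁷ J.
v_f = √(2·4.003×10⁻¹⁷/7.5×10⁻²⁶) ≈ 3.27×10⁴ m/s.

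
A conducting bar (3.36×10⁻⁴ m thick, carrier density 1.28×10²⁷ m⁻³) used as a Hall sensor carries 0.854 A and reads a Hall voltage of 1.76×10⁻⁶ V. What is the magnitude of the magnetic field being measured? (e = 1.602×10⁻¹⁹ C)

From V_H = IB/(n e t), B = V_H n e t / I.
B = (1.76×10⁻⁶)(1.28×10²⁷)(1.602×10⁻¹⁹)(3.36×10⁻⁴)/0.854 ≈ 0.142 T.

B ≈ 0.142 T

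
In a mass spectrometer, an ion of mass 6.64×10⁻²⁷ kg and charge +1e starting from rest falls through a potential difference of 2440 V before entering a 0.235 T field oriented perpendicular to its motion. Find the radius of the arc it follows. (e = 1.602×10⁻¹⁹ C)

r ≈ 0.0605 m

Acceleration: |q|V = ½mv² ⇒ v = √(2|q|V/m) = √(2·1.602×10⁻¹⁹·2440/6.64×10⁻²⁷) ≈ 3.431×10⁵ m/s.
In the field: r = mv/(|q|B) = (6.64×10⁻²⁷)(3.431×10⁵)/((1.602×10⁻¹⁹)(0.235)) ≈ 0.0605 m.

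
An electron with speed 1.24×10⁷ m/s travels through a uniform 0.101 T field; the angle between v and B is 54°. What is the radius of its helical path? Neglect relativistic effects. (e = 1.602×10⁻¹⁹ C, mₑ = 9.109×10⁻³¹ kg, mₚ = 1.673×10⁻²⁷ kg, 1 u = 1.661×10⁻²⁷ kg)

r ≈ 5.65×10⁻⁴ m

v⊥ = v sinθ = 1.24×10⁷·sin54° ≈ 1.003×10⁷ m/s.
r = m v⊥/(|q|B) = (9.109×10⁻³¹)(1.003×10⁷)/((1.602×10⁻¹⁹)(0.101)) ≈ 5.65×10⁻⁴ m.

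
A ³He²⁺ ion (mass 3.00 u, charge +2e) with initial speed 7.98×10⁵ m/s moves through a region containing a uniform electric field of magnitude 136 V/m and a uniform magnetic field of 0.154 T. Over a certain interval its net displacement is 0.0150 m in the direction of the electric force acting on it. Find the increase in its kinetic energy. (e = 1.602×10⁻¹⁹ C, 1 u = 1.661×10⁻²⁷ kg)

The magnetic force is always ⟂ v and does no work; only the electric force changes KE.
ΔKE = F_E · d = |q|E d = (3.204×10⁻¹⁹)(136)(0.0150) ≈ 6.54×10⁻¹⁹ J.

ΔKE ≈ 6.54×10⁻¹⁹ J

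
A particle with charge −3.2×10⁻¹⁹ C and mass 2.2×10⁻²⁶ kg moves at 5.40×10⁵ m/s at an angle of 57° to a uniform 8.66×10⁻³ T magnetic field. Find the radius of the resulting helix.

v⊥ = v sinθ = 5.40×10⁵·sin57° ≈ 4.529×10⁵ m/s.
r = m v⊥/(|q|B) = (2.2×10⁻²⁶)(4.529×10⁵)/((3.2×10⁻¹⁹)(8.66×10⁻³)) ≈ 3.60 m.

r ≈ 3.60 m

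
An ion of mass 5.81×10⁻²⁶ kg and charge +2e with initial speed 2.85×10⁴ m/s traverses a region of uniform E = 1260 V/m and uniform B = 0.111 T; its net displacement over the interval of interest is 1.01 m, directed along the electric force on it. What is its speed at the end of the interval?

v_f ≈ 1.22×10⁵ m/s

B does no work; ΔKE = |q|E d.
½mv_f² = ½mv₀² + |q|Ed = ½(5.81×10⁻²⁶)(2.85×10⁴)² + (3.204×10⁻¹⁹)(1260)(1.01) ≈ 2.360×10⁻¹⁷ J + 4.077×10⁻¹⁶ J ≈ 4.313×10⁻¹⁶ J.
v_f = √(2·4.313×10⁻¹⁶/5.81×10⁻²⁶) ≈ 1.22×10⁵ m/s.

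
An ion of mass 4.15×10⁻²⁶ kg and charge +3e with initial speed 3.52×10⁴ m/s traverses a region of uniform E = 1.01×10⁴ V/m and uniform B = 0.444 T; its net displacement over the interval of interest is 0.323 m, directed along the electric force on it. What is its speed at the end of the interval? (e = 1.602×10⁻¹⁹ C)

v_f ≈ 2.77×10⁵ m/s

B does no work; ΔKE = |q|E d.
½mv_f² = ½mv₀² + |q|Ed = ½(4.15×10⁻²⁶)(3.52×10⁴)² + (4.806×10⁻¹⁹)(1.01×10⁴)(0.323) ≈ 2.571×10⁻¹⁷ J + 1.568×10⁻¹⁵ J ≈ 1.594×10⁻¹⁵ J.
v_f = √(2·1.594×10⁻¹⁵/4.15×10⁻²⁶) ≈ 2.77×10⁵ m/s.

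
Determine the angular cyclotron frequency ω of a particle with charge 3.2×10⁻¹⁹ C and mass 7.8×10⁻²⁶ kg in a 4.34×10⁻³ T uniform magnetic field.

ω = |q|B/m.
ω = (3.2×10⁻¹⁹)(4.34×10⁻³)/7.8×10⁻²⁶ ≈ 1.78×10⁴ rad/s.

ω ≈ 1.78×10⁴ rad/s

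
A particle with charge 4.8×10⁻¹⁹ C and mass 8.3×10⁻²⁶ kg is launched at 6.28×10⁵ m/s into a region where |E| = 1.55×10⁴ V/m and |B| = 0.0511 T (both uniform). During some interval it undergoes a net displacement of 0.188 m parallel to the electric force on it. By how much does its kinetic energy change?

The magnetic force is always ⟂ v and does no work; only the electric force changes KE.
ΔKE = F_E · d = |q|E d = (4.8×10⁻¹⁹)(1.55×10⁴)(0.188) ≈ 1.40×10⁻¹⁵ J.

ΔKE ≈ 1.40×10⁻¹⁵ J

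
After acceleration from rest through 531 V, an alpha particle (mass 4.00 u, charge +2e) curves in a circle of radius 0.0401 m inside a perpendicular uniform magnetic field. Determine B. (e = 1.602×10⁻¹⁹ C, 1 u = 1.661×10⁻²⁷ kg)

v = √(2|q|V/m) = √(2·3.204×10⁻¹⁹·531/6.644×10⁻²⁷) ≈ 2.263×10⁵ m/s.
B = mv/(|q|r) = (6.644×10⁻²⁷)(2.263×10⁵)/((3.204×10⁻¹⁹)(0.0401)) ≈ 0.117 T.

B ≈ 0.117 T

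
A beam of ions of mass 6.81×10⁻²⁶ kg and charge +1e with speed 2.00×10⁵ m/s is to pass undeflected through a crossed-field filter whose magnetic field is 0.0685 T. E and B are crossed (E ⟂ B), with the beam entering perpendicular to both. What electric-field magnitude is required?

E = 1.37×10⁴ V/m

For straight-line motion qE = qvB, so E = vB.
E = 2.00×10⁵ × 0.0685 = 1.37×10⁴ V/m.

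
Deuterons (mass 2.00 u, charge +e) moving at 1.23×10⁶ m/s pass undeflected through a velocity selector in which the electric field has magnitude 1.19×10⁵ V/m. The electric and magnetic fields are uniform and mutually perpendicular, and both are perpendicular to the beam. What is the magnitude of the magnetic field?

B = 0.0967 T

Balance of forces in the selector: qE = qvB ⇒ B = E/v.
B = 1.19×10⁵/1.23×10⁶ = 0.0967 T.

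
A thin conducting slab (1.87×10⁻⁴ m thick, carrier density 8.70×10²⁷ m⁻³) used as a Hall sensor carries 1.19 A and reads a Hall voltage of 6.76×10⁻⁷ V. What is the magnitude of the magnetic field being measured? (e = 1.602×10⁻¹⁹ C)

From V_H = IB/(n e t), B = V_H n e t / I.
B = (6.76×10⁻⁷)(8.70×10²⁷)(1.602×10⁻¹⁹)(1.87×10⁻⁴)/1.19 ≈ 0.148 T.

B ≈ 0.148 T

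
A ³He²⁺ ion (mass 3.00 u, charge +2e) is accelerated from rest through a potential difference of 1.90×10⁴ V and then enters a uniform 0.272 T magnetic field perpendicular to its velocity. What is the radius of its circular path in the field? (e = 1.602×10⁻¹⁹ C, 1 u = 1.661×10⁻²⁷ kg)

r ≈ 0.0894 m

Acceleration: |q|V = ½mv² ⇒ v = √(2|q|V/m) = √(2·3.204×10⁻¹⁹·1.90×10⁴/4.983×10⁻²⁷) ≈ 1.563×10⁶ m/s.
In the field: r = mv/(|q|B) = (4.983×10⁻²⁷)(1.563×10⁶)/((3.204×10⁻¹⁹)(0.272)) ≈ 0.0894 m.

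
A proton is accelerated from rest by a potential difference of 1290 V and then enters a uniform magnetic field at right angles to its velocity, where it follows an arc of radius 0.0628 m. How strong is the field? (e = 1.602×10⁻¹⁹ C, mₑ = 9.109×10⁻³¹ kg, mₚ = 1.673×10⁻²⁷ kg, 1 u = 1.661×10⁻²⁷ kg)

v = √(2|q|V/m) = √(2·1.602×10⁻¹⁹·1290/1.673×10⁻²⁷) ≈ 4.970×10⁵ m/s.
B = mv/(|q|r) = (1.673×10⁻²⁷)(4.970×10⁵)/((1.602×10⁻¹⁹)(0.0628)) ≈ 0.0827 T.

B ≈ 0.0827 T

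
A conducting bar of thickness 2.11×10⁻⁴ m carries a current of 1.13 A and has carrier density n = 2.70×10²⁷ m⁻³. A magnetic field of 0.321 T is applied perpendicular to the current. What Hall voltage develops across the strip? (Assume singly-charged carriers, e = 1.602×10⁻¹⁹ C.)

V_H ≈ 3.97×10⁻⁶ V

V_H = IB/(n e t).
V_H = (1.13)(0.321)/((2.70×10²⁷)(1.602×10⁻¹⁹)(2.11×10⁻⁴)) ≈ 3.97×10⁻⁶ V.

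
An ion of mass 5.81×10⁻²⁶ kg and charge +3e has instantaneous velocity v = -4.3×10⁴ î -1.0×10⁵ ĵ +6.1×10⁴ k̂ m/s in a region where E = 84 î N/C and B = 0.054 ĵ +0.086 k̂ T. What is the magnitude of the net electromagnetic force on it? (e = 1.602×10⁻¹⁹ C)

|F| ≈ 6.05×10⁻¹⁵ N

v×B = (-1.19×10⁴, 3700, -2320) N/C.
E + v×B = (-1.18×10⁴, 3700, -2320) N/C.
F = q(E + v×B) = (4.806×10⁻¹⁹ C)·(-1.18×10⁴, 3700, -2320) = (-5.68×10⁻¹⁵, 1.78×10⁻¹⁵, -1.12×10⁻¹⁵) N.
|F| = 6.05×10⁻¹⁵ N.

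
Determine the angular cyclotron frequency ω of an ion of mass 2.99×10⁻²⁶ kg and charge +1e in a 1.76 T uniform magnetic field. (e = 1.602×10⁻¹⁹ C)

ω ≈ 9.43×10⁶ rad/s

ω = |q|B/m.
ω = (1.602×10⁻¹⁹)(1.76)/2.99×10⁻²⁶ ≈ 9.43×10⁶ rad/s.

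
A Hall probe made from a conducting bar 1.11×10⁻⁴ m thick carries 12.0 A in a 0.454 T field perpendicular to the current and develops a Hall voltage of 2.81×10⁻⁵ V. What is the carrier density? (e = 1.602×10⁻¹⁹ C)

n ≈ 1.09×10²⁸ m⁻³

From V_H = IB/(n e t), n = IB/(V_H e t).
n = (12.0)(0.454)/((2.81×10⁻⁵)(1.602×10⁻¹⁹)(1.11×10⁻⁴)) ≈ 1.09×10²⁸ m⁻³.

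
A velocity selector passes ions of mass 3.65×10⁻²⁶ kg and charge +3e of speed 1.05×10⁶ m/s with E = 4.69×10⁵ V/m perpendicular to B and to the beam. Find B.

B = 0.447 T

Balance of forces in the selector: qE = qvB ⇒ B = E/v.
B = 4.69×10⁵/1.05×10⁶ = 0.447 T.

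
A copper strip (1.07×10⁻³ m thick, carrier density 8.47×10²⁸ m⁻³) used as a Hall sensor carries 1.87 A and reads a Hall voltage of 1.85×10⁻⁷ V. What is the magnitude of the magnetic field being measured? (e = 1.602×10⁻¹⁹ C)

From V_H = IB/(n e t), B = V_H n e t / I.
B = (1.85×10⁻⁷)(8.47×10²⁸)(1.602×10⁻¹⁹)(1.07×10⁻³)/1.87 ≈ 1.44 T.

B ≈ 1.44 T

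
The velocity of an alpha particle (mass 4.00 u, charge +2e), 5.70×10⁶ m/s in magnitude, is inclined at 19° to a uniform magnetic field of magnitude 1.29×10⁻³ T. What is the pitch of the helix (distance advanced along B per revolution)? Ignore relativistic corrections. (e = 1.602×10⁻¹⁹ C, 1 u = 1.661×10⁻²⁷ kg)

p ≈ 544 m

v∥ = v cosθ = 5.70×10⁶·cos19° ≈ 5.389×10⁶ m/s.
T = 2πm/(|q|B) = 2π(6.644×10⁻²⁷)/((3.204×10⁻¹⁹)(1.29×10⁻³)) ≈ 1.010×10⁻⁴ s.
pitch = v∥ T = (5.389×10⁶)(1.010×10⁻⁴) ≈ 544 m.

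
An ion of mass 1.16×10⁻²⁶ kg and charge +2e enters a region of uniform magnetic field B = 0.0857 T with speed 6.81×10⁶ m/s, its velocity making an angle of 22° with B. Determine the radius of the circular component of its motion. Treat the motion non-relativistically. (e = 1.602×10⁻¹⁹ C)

v⊥ = v sinθ = 6.81×10⁶·sin22° ≈ 2.551×10⁶ m/s.
r = m v⊥/(|q|B) = (1.16×10⁻²⁶)(2.551×10⁶)/((3.204×10⁻¹⁹)(0.0857)) ≈ 1.08 m.

r ≈ 1.08 m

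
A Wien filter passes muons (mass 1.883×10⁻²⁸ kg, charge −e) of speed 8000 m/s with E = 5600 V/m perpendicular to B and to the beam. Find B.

Balance of forces in the selector: qE = qvB ⇒ B = E/v.
B = 5600/8000 = 0.70 T.

B = 0.70 T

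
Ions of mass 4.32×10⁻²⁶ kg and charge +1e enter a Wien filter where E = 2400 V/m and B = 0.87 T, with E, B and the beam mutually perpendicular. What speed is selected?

Straight-line motion ⇒ electric and magnetic forces cancel, so E = vB.
v = E/B = 2400/0.87 = 2800 m/s.

v = 2800 m/s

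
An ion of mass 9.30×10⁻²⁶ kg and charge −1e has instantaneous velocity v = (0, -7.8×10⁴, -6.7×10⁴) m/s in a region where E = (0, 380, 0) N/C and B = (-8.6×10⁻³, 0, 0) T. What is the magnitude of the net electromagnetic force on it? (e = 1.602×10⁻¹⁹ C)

|F| ≈ 1.87×10⁻¹⁶ N

v×B = (0, 576, -671) N/C.
E + v×B = (0, 956, -671) N/C.
F = q(E + v×B) = (−1.602×10⁻¹⁹ C)·(0, 956, -671) = (0, -1.53×10⁻¹⁶, 1.07×10⁻¹⁶) N.
|F| = 1.87×10⁻¹⁶ N.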